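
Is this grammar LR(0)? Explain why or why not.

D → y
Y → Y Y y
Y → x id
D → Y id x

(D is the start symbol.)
Yes, the grammar is LR(0)

A grammar is LR(0) if no state in the canonical LR(0) collection has:
  - both a shift item (dot before a terminal) and a complete item (shift-reduce conflict), or
  - two or more complete items (reduce-reduce conflict; the accept item [D' → D .] counts as a complete item here).

Augment with D' → D and build the canonical LR(0) collection (I0 = CLOSURE({[D' → . D]}), then GOTO on every symbol after a dot until no new states appear). It has 10 states:
  I0: { [D → . Y id x], [D → . y], [D' → . D], [Y → . Y Y y], [Y → . x id] }  — shift
  I1: { [D' → D .] }  — accept
  I2: { [D → Y . id x], [Y → . Y Y y], [Y → . x id], [Y → Y . Y y] }  — shift
  I3: { [Y → x . id] }  — shift
  I4: { [D → y .] }  — reduce
  I5: { [Y → x id .] }  — reduce
  I6: { [Y → . Y Y y], [Y → . x id], [Y → Y . Y y], [Y → Y Y . y] }  — shift
  I7: { [D → Y id . x] }  — shift
  I8: { [D → Y id x .] }  — reduce
  I9: { [Y → Y Y y .] }  — reduce

Every state is either a pure shift/goto state or contains exactly one complete item and nothing to shift — no conflicts. The grammar is LR(0).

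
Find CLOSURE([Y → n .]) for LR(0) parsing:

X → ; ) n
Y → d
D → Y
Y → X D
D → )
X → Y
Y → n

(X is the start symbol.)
{ [Y → n .] }

To compute CLOSURE, for each item [A → α.Bβ] where B is a non-terminal, add [B → .γ] for all productions B → γ; repeat for the newly added items until nothing changes.

Start with: [Y → n .]
The dot is at the end, so nothing is added.

CLOSURE = { [Y → n .] }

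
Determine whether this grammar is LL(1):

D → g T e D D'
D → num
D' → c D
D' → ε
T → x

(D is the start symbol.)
Relevant sets:
  FOLLOW(D') = { $, 'c' }

For D:
  PREDICT(D → g T e D D') = { 'g' }
  PREDICT(D → num) = { 'num' }
For D':
  PREDICT(D' → c D) = { 'c' }
  PREDICT(D' → ε) = { $, 'c' }
T has a single production, so nothing to check there.

Conflict found: Predict set conflict for D': { 'c' }
The grammar is NOT LL(1).

Answer: No. Predict set conflict for D': { 'c' }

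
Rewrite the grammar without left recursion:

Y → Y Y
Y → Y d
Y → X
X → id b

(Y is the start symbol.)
Y is directly left-recursive. The standard transformation for
  A → A α₁ | ... | A α_m | β₁ | ... | β_n
is
  A  → β₁ A' | ... | β_n A'
  A' → α₁ A' | ... | α_m A' | ε

Y → X becomes Y → X Y'
Y → Y Y becomes Y' → Y Y'
Y → Y d becomes Y' → d Y'
Add Y' → ε

Productions for other non-terminals are unchanged:
  X → id b

Resulting grammar:
Y → X Y'
Y' → Y Y'
Y' → d Y'
Y' → ε
X → id b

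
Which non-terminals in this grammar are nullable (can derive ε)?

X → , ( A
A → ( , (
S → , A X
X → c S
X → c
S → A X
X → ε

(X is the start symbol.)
{ 'X' }

A non-terminal is nullable if it can derive ε (the empty string): either it has an ε-production, or it has a production whose right-hand side consists entirely of nullable non-terminals.

ε-productions: X → ε
So X is immediately nullable.
No further non-terminal can be added: every production for the remaining non-terminals contains a terminal or a non-nullable non-terminal.
Nullable = { 'X' }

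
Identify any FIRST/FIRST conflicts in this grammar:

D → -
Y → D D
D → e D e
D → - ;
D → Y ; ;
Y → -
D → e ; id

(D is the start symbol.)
A FIRST/FIRST conflict occurs when two productions N → α and N → β for the same non-terminal have FIRST(α) ∩ FIRST(β) ≠ ∅ (with ε ∈ FIRST of a nullable right-hand side, so two nullable alternatives also conflict).

FIRST sets of the non-terminals at (or reachable through a nullable prefix from) the front of some alternative:
  FIRST(Y) = { '-', 'e' }
  FIRST(D) = { '-', 'e' }

Productions for D:
  D → -: FIRST = { '-' }
  D → e D e: FIRST = { 'e' }
  D → - ;: FIRST = { '-' }
  D → Y ; ;: FIRST = { '-', 'e' }
  D → e ; id: FIRST = { 'e' }
Productions for Y:
  Y → D D: FIRST = { '-', 'e' }
  Y → -: FIRST = { '-' }

Conflict for D: D → - and D → - ;
  Overlap: { '-' }
Conflict for D: D → - and D → Y ; ;
  Overlap: { '-' }
Conflict for D: D → e D e and D → Y ; ;
  Overlap: { 'e' }
Conflict for D: D → e D e and D → e ; id
  Overlap: { 'e' }
Conflict for D: D → - ; and D → Y ; ;
  Overlap: { '-' }
Conflict for D: D → Y ; ; and D → e ; id
  Overlap: { 'e' }
Conflict for Y: Y → D D and Y → -
  Overlap: { '-' }

Answer: Yes. D → '-' / D → '-' ';' on { '-' }; D → '-' / D → Y ';' ';' on { '-' }; D → e D e / D → Y ';' ';' on { 'e' }; D → e D e / D → e ';' id on { 'e' }; D → '-' ';' / D → Y ';' ';' on { '-' }; D → Y ';' ';' / D → e ';' id on { 'e' }; Y → D D / Y → '-' on { '-' }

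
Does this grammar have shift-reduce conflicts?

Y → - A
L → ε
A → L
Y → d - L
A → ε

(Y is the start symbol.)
A shift-reduce conflict occurs when an LR(0) state has both:
  - a complete (reduce) item [A → α .] (dot at the end), and
  - a shift item [B → β . c γ] (dot before a terminal).

Augment with Y' → Y and build the canonical LR(0) collection (I0 = CLOSURE({[Y' → . Y]}), then GOTO on every symbol after a dot until no new states appear). It has 8 states:
  I0: { [Y → . - A], [Y → . d - L], [Y' → . Y] }  — shift
  I1: { [A → . L], [A → .], [L → .], [Y → - . A] }  — 2 reduces
  I2: { [Y' → Y .] }  — accept
  I3: { [Y → d . - L] }  — shift
  I4: { [L → .], [Y → d - . L] }  — reduce
  I5: { [Y → d - L .] }  — reduce
  I6: { [Y → - A .] }  — reduce
  I7: { [A → L .] }  — reduce

No state contains both a complete item and a shift item.

Answer: No shift-reduce conflicts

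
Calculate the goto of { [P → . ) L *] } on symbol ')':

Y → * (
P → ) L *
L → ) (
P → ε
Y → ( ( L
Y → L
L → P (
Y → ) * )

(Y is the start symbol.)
{ [L → . ) (], [L → . P (], [P → ) . L *], [P → . ) L *], [P → .] }

GOTO(I, ')') = CLOSURE({ [A → αX.β] : [A → α.Xβ] ∈ I, X = ')' })

Items with dot before ')', with the dot advanced:
  [P → . ) L *] → [P → ) . L *]
Closure of the advanced items:
  [P → ) . L *] has the dot before L: add [L → . ) (], [L → . P (]
  [L → . P (] has the dot before P: add [P → . ) L *], [P → .]

GOTO = { [L → . ) (], [L → . P (], [P → ) . L *], [P → . ) L *], [P → .] }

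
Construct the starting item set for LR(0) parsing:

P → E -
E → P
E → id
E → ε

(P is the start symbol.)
{ [E → . P], [E → . id], [E → .], [P → . E -], [P' → . P] }

First, augment the grammar with P' → P
I₀ = CLOSURE({ [P' → . P] }):
  [P' → . P] has the dot before P: add [P → . E -]
  [P → . E -] has the dot before E: add [E → . P], [E → . id], [E → .]
No further items can be added.

I₀ = { [E → . P], [E → . id], [E → .], [P → . E -], [P' → . P] }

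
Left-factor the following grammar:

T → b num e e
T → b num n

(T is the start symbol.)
Left-factoring transforms A → αβ₁ | αβ₂ into A → αA' and A' → β₁ | β₂
(α is the longest common prefix among the alternatives). Repeat until
no nonterminal has two alternatives with a common prefix.

Round 1: T has alternatives sharing prefix 'b num'. Introduce T': T → b num T'
  Add: T' → e e
  Add: T' → n

No remaining common prefixes — done.

Resulting grammar:
T → b num T'
T' → e e
T' → n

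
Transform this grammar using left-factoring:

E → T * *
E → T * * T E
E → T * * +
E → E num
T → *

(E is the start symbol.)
Left-factoring transforms A → αβ₁ | αβ₂ into A → αA' and A' → β₁ | β₂
(α is the longest common prefix among the alternatives). Repeat until
no nonterminal has two alternatives with a common prefix.

Round 1: E has alternatives sharing prefix 'T * *'. Introduce E': E → T * * E'
  Add: E' → ε
  Add: E' → T E
  Add: E' → +

No remaining common prefixes — done.

Resulting grammar:
E → T * * E'
E' → ε
E' → T E
E' → +
E → E num
T → *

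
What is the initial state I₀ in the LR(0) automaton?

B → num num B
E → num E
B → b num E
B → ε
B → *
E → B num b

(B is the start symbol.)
First, augment the grammar with B' → B
I₀ = CLOSURE({ [B' → . B] }):
  [B' → . B] has the dot before B: add [B → . num num B], [B → . b num E], [B → .], [B → . *]
No further items can be added.

I₀ = { [B → . *], [B → . b num E], [B → . num num B], [B → .], [B' → . B] }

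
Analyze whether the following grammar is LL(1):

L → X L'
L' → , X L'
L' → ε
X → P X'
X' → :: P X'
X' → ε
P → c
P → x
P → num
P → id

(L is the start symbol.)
Relevant sets:
  FOLLOW(L') = { $ }
  FOLLOW(X') = { $, ',' }

For L':
  PREDICT(L' → ',' X L') = { ',' }
  PREDICT(L' → ε) = { $ }
For X':
  PREDICT(X' → :: P X') = { '::' }
  PREDICT(X' → ε) = { $, ',' }
For P:
  PREDICT(P → c) = { 'c' }
  PREDICT(P → x) = { 'x' }
  PREDICT(P → num) = { 'num' }
  PREDICT(P → id) = { 'id' }
L, X have a single production, so nothing to check there.

All predict sets are disjoint. The grammar IS LL(1).

Answer: Yes, the grammar is LL(1).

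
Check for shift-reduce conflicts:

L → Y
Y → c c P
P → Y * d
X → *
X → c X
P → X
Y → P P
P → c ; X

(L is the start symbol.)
Augment with L' → L and build the canonical LR(0) collection (I0 = CLOSURE({[L' → . L]}), then GOTO on every symbol after a dot until no new states appear). It has 18 states:
  I0: { [L → . Y], [L' → . L], [P → . X], [P → . Y * d], [P → . c ; X], [X → . *], [X → . c X], [Y → . P P], [Y → . c c P] }  — shift
  I1: { [X → * .] }  — reduce
  I2: { [L' → L .] }  — accept
  I3: { [P → . X], [P → . Y * d], [P → . c ; X], [X → . *], [X → . c X], [Y → . P P], [Y → . c c P], [Y → P . P] }  — shift
  I4: { [P → X .] }  — reduce
  I5: { [L → Y .], [P → Y . * d] }  — shift, reduce
  I6: { [P → c . ; X], [X → . *], [X → . c X], [X → c . X], [Y → c . c P] }  — shift
  I7: { [P → c ; . X], [X → . *], [X → . c X] }  — shift
  I8: { [X → c X .] }  — reduce
  I9: { [P → . X], [P → . Y * d], [P → . c ; X], [X → . *], [X → . c X], [X → c . X], [Y → . P P], [Y → . c c P], [Y → c c . P] }  — shift
  I10: { [P → . X], [P → . Y * d], [P → . c ; X], [X → . *], [X → . c X], [Y → . P P], [Y → . c c P], [Y → P . P], [Y → c c P .] }  — shift, reduce
  I11: { [P → X .], [X → c X .] }  — 2 reduces
  I12: { [P → Y . * d] }  — shift
  I13: { [P → Y * . d] }  — shift
  I14: { [P → Y * d .] }  — reduce
  I15: { [P → . X], [P → . Y * d], [P → . c ; X], [X → . *], [X → . c X], [Y → . P P], [Y → . c c P], [Y → P . P], [Y → P P .] }  — shift, reduce
  I16: { [P → c ; X .] }  — reduce
  I17: { [X → . *], [X → . c X], [X → c . X] }  — shift

I5 contains reduce item [L → Y .] and shift item [P → Y . * d] — shift-reduce conflict.
I10 contains reduce item [Y → c c P .] and shift items [P → . c ; X], [X → . *], [X → . c X], [Y → . c c P] — shift-reduce conflict.
I15 contains reduce item [Y → P P .] and shift items [P → . c ; X], [X → . *], [X → . c X], [Y → . c c P] — shift-reduce conflict.

Answer: Yes — I5: [L → Y .] vs [P → Y . * d]; I10: [Y → c c P .] vs [P → . c ; X]; I15: [Y → P P .] vs [P → . c ; X]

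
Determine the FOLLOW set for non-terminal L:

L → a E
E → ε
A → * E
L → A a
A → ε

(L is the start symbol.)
L is the start symbol, so $ ∈ FOLLOW(L).
L does not occur on any right-hand side.

Taking the union: FOLLOW(L) = { $ }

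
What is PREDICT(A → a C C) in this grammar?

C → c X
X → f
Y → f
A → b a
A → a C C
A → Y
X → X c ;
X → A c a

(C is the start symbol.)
{ 'a' }

PREDICT(A → a C C) = (FIRST(RHS) \ {ε}) ∪ (FOLLOW(A) if ε ∈ FIRST(RHS), i.e. RHS ⇒* ε)
FIRST(a C C) = { 'a' }
ε ∉ FIRST(a C C), so FOLLOW(A) is not added.
PREDICT(A → a C C) = { 'a' }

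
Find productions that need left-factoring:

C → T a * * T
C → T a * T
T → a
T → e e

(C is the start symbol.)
Yes, C has productions with common prefix 'T a *'

Left-factoring is needed when two productions for the same non-terminal
share a common prefix on the right-hand side.

Productions for C:
  C → T a * * T
  C → T a * T
Productions for T:
  T → a
  T → e e

Found common prefix 'T a *' in productions for C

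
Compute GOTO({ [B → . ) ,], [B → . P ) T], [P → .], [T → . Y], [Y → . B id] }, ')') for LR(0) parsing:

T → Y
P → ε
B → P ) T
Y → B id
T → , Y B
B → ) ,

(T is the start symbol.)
GOTO(I, ')') = CLOSURE({ [A → αX.β] : [A → α.Xβ] ∈ I, X = ')' })

Items with dot before ')', with the dot advanced:
  [B → . ) ,] → [B → ) . ,]
Closure adds nothing (no advanced item has the dot before a non-terminal).

GOTO = { [B → ) . ,] }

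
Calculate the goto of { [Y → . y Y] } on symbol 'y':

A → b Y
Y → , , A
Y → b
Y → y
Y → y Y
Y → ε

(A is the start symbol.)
{ [Y → . , , A], [Y → . b], [Y → . y Y], [Y → . y], [Y → .], [Y → y . Y] }

GOTO(I, 'y') = CLOSURE({ [A → αX.β] : [A → α.Xβ] ∈ I, X = 'y' })

Items with dot before 'y', with the dot advanced:
  [Y → . y Y] → [Y → y . Y]
Closure of the advanced items:
  [Y → y . Y] has the dot before Y: add [Y → . , , A], [Y → . b], [Y → . y], [Y → . y Y], [Y → .]

GOTO = { [Y → . , , A], [Y → . b], [Y → . y Y], [Y → . y], [Y → .], [Y → y . Y] }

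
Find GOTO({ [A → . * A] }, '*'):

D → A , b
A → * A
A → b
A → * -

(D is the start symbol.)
{ [A → * . A], [A → . * -], [A → . * A], [A → . b] }

GOTO(I, '*') = CLOSURE({ [A → αX.β] : [A → α.Xβ] ∈ I, X = '*' })

Items with dot before '*', with the dot advanced:
  [A → . * A] → [A → * . A]
Closure of the advanced items:
  [A → * . A] has the dot before A: add [A → . * A], [A → . b], [A → . * -]

GOTO = { [A → * . A], [A → . * -], [A → . * A], [A → . b] }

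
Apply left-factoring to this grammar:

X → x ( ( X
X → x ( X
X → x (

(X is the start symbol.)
X → x ( X'
X' → ( X
X' → X
X' → ε

Left-factoring transforms A → αβ₁ | αβ₂ into A → αA' and A' → β₁ | β₂
(α is the longest common prefix among the alternatives). Repeat until
no nonterminal has two alternatives with a common prefix.

Round 1: X has alternatives sharing prefix 'x ('. Introduce X': X → x ( X'
  Add: X' → ( X
  Add: X' → X
  Add: X' → ε

No remaining common prefixes — done.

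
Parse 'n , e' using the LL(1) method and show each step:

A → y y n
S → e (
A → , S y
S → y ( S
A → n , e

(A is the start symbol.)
LL(1) parsing maintains a stack (initially the start symbol over $) and the input. At each step: if the stack top is a terminal, match it against the current input token; if it is a non-terminal N, replace it with the RHS of M[N, lookahead] (the unique production whose predict set contains the lookahead).

Stack is shown with the top on the left.

Stack    Input    Action
------------------------
A $      n , e $  output A → n , e
n , e $  n , e $  match 'n'
, e $    , e $    match ','
e $      e $      match 'e'
$        $        accept

The string is accepted.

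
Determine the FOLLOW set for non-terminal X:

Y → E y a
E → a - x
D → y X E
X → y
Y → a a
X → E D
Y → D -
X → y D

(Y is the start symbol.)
{ 'a' }

In D → y X E: X is followed by E, add FIRST(E) \ {ε} = { 'a' }

Taking the union: FOLLOW(X) = { 'a' }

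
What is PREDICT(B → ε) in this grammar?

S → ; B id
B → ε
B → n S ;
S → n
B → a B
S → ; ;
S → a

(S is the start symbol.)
PREDICT(B → ε) = (FIRST(RHS) \ {ε}) ∪ (FOLLOW(B) if ε ∈ FIRST(RHS), i.e. RHS ⇒* ε)
The right-hand side is ε (FIRST(ε) = { ε }), so the predict set is FOLLOW(B) = { 'id' }
PREDICT(B → ε) = { 'id' }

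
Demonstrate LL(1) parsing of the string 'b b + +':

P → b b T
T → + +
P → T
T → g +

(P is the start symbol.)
Stack is shown with the top on the left.

Stack    Input      Action
--------------------------
P $      b b + + $  output P → b b T
b b T $  b b + + $  match 'b'
b T $    b + + $    match 'b'
T $      + + $      output T → + +
+ + $    + + $      match '+'
+ $      + $        match '+'
$        $          accept

The string is accepted.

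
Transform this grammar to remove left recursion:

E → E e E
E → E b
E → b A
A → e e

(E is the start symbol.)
E → b A E'
E' → e E E'
E' → b E'
E' → ε
A → e e

E is directly left-recursive. The standard transformation for
  A → A α₁ | ... | A α_m | β₁ | ... | β_n
is
  A  → β₁ A' | ... | β_n A'
  A' → α₁ A' | ... | α_m A' | ε

E → b A becomes E → b A E'
E → E e E becomes E' → e E E'
E → E b becomes E' → b E'
Add E' → ε

Productions for other non-terminals are unchanged:
  A → e e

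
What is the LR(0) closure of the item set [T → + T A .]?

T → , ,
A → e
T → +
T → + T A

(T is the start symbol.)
{ [T → + T A .] }

To compute CLOSURE, for each item [A → α.Bβ] where B is a non-terminal, add [B → .γ] for all productions B → γ; repeat for the newly added items until nothing changes.

Start with: [T → + T A .]
The dot is at the end, so nothing is added.

CLOSURE = { [T → + T A .] }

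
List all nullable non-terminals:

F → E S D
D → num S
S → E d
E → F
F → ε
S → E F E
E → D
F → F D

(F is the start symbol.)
A non-terminal is nullable if it can derive ε (the empty string): either it has an ε-production, or it has a production whose right-hand side consists entirely of nullable non-terminals.

ε-productions: F → ε
So F is immediately nullable.
E → F: every symbol on the right is nullable, so E is nullable too.
S → E F E: every symbol on the right is nullable, so S is nullable too.
No further non-terminal can be added: every production for the remaining non-terminals contains a terminal or a non-nullable non-terminal.
Nullable = { 'E', 'F', 'S' }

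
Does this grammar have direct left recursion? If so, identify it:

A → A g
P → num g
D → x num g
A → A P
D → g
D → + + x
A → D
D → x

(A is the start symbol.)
A → A g: LEFT RECURSIVE (starts with A)
P → num g: starts with num
D → x num g: starts with x
A → A P: LEFT RECURSIVE (starts with A)
D → g: starts with g
D → + + x: starts with '+'
A → D: starts with D
D → x: starts with x

The grammar has direct left recursion on: A.

Answer: Yes, A is left-recursive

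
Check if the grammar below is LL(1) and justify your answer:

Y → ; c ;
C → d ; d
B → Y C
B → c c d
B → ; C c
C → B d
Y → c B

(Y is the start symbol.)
No. Predict set conflict for B: { 'c' }

Relevant sets:
  FIRST(B) = { ';', 'c' }
  FIRST(Y) = { ';', 'c' }

For Y:
  PREDICT(Y → ';' c ';') = { ';' }
  PREDICT(Y → c B) = { 'c' }
For C:
  PREDICT(C → d ';' d) = { 'd' }
  PREDICT(C → B d) = { ';', 'c' }
For B:
  PREDICT(B → Y C) = { ';', 'c' }
  PREDICT(B → c c d) = { 'c' }
  PREDICT(B → ';' C c) = { ';' }

Conflict found: Predict set conflict for B: { 'c' }
The grammar is NOT LL(1).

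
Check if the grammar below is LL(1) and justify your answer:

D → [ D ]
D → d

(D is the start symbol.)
Yes, the grammar is LL(1).

For D:
  PREDICT(D → '[' D ']') = { '[' }
  PREDICT(D → d) = { 'd' }

All predict sets are disjoint. The grammar IS LL(1).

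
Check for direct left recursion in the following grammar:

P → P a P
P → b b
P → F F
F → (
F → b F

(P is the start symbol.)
P → P a P: LEFT RECURSIVE (starts with P)
P → b b: starts with b
P → F F: starts with F
F → (: starts with '('
F → b F: starts with b

The grammar has direct left recursion on: P.

Answer: Yes, P is left-recursive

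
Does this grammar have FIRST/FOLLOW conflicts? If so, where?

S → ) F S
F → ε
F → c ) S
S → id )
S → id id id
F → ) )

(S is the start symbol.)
Yes. F → ')' ')' with FOLLOW(F) on { ')' }

A FIRST/FOLLOW conflict occurs when a non-terminal N has a nullable alternative N → β (β ⇒* ε) and another alternative N → α with FIRST(α) ∩ FOLLOW(N) ≠ ∅: on such a lookahead the parser cannot decide between expanding α and letting N vanish via β.

Nullable non-terminals: F.

F: nullable alternative(s) F → ε; FOLLOW(F) = { ')', 'id' }
  F → ε: FIRST \ {ε} = { } — this is the only nullable alternative, skip
  F → c ) S: FIRST \ {ε} = { 'c' } — disjoint from FOLLOW(F)
  F → ) ): FIRST \ {ε} = { ')' } — overlaps FOLLOW(F) on { ')' }: CONFLICT

S has no nullable alternative, so no FIRST/FOLLOW check is needed there.

So the grammar has 1 FIRST/FOLLOW conflict (marked CONFLICT above).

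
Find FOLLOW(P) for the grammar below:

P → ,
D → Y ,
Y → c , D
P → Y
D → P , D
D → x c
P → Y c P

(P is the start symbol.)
To compute FOLLOW(P), find every occurrence of P on a right-hand side N → α P β: add FIRST(β) \ {ε}, and if β is empty or nullable also add FOLLOW(N). Iterate to a fixed point.

P is the start symbol, so $ ∈ FOLLOW(P).
In D → P , D: P is followed by ',' D, add FIRST(',' D) \ {ε} = { ',' }
In P → Y c P: P is at the end; this adds FOLLOW(P) to itself — nothing new

Taking the union: FOLLOW(P) = { $, ',' }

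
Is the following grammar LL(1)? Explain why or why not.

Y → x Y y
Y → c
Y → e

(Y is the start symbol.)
Yes, the grammar is LL(1).

For Y:
  PREDICT(Y → x Y y) = { 'x' }
  PREDICT(Y → c) = { 'c' }
  PREDICT(Y → e) = { 'e' }

All predict sets are disjoint. The grammar IS LL(1).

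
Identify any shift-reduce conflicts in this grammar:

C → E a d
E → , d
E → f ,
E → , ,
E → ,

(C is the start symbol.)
Augment with C' → C and build the canonical LR(0) collection (I0 = CLOSURE({[C' → . C]}), then GOTO on every symbol after a dot until no new states appear). It has 10 states:
  I0: { [C → . E a d], [C' → . C], [E → . , ,], [E → . , d], [E → . ,], [E → . f ,] }  — shift
  I1: { [E → , . ,], [E → , . d], [E → , .] }  — shift, reduce
  I2: { [C' → C .] }  — accept
  I3: { [C → E . a d] }  — shift
  I4: { [E → f . ,] }  — shift
  I5: { [E → f , .] }  — reduce
  I6: { [C → E a . d] }  — shift
  I7: { [C → E a d .] }  — reduce
  I8: { [E → , , .] }  — reduce
  I9: { [E → , d .] }  — reduce

I1 contains reduce item [E → , .] and shift items [E → , . ,], [E → , . d] — shift-reduce conflict.

Answer: Yes — I1: [E → , .] vs [E → , . ,]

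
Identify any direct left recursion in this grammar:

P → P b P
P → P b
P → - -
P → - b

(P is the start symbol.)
P → P b P: LEFT RECURSIVE (starts with P)
P → P b: LEFT RECURSIVE (starts with P)
P → - -: starts with '-'
P → - b: starts with '-'

The grammar has direct left recursion on: P.

Answer: Yes, P is left-recursive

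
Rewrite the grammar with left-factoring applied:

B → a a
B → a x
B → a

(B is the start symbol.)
Left-factoring transforms A → αβ₁ | αβ₂ into A → αA' and A' → β₁ | β₂
(α is the longest common prefix among the alternatives). Repeat until
no nonterminal has two alternatives with a common prefix.

Round 1: B has alternatives sharing prefix 'a'. Introduce B': B → a B'
  Add: B' → a
  Add: B' → x
  Add: B' → ε

No remaining common prefixes — done.

Resulting grammar:
B → a B'
B' → a
B' → x
B' → ε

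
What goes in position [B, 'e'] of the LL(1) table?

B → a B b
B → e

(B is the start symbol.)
B → e

To find M[B, 'e'], we find productions for B where 'e' is in the predict set (PREDICT(N → α) = (FIRST(α) \ {ε}) ∪ (FOLLOW(N) if α ⇒* ε)).

B → a B b: PREDICT = { 'a' }
B → e: PREDICT = { 'e' }
  'e' is in predict set, so this production goes in M[B, 'e']

M[B, 'e'] = B → e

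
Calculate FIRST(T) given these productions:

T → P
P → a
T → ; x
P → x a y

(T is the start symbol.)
To compute FIRST(T), examine every production with T on the left-hand side, reading each right-hand side left to right until a non-nullable symbol is reached.

FIRST sets of the other non-terminals involved (by the same procedure, iterated to a fixed point):
  FIRST(P) = { 'a', 'x' }

From T → P:
  - P is a non-terminal: add FIRST(P) \ {ε} = { 'a', 'x' }
    P is not nullable, so stop
From T → ; x:
  - ';' is a terminal: add ';' and stop

Collecting: FIRST(T) = { ';', 'a', 'x' }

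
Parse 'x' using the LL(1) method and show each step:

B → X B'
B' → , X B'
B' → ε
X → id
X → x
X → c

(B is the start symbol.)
Stack is shown with the top on the left.

Stack   Input  Action
---------------------
B $     x $    output B → X B'
X B' $  x $    output X → x
x B' $  x $    match 'x'
B' $    $      output B' → ε
$       $      accept

The string is accepted.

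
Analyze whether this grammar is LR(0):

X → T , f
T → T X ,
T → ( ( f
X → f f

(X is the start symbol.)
Augment with X' → X and build the canonical LR(0) collection (I0 = CLOSURE({[X' → . X]}), then GOTO on every symbol after a dot until no new states appear). It has 12 states:
  I0: { [T → . ( ( f], [T → . T X ,], [X → . T , f], [X → . f f], [X' → . X] }  — shift
  I1: { [T → ( . ( f] }  — shift
  I2: { [T → . ( ( f], [T → . T X ,], [T → T . X ,], [X → . T , f], [X → . f f], [X → T . , f] }  — shift
  I3: { [X' → X .] }  — accept
  I4: { [X → f . f] }  — shift
  I5: { [X → f f .] }  — reduce
  I6: { [X → T , . f] }  — shift
  I7: { [T → T X . ,] }  — shift
  I8: { [T → T X , .] }  — reduce
  I9: { [X → T , f .] }  — reduce
  I10: { [T → ( ( . f] }  — shift
  I11: { [T → ( ( f .] }  — reduce

Every state is either a pure shift/goto state or contains exactly one complete item and nothing to shift — no conflicts. The grammar is LR(0).

Answer: Yes, the grammar is LR(0)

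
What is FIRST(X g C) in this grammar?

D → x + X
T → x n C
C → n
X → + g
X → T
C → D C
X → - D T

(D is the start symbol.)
FIRST sets of the non-terminals involved (from the grammar, by fixed-point iteration):
  FIRST(X) = { '+', '-', 'x' }

To compute FIRST(X g C), process the symbols left to right:
Symbol X is a non-terminal. Add FIRST(X) \ {ε} = { '+', '-', 'x' }
X is not nullable (ε ∉ FIRST(X)), so stop here.
FIRST(X g C) = { '+', '-', 'x' }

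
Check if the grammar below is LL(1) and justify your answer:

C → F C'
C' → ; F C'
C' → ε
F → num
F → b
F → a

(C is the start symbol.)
A grammar is LL(1) if for each non-terminal N with multiple productions, the predict sets of those productions are pairwise disjoint, where PREDICT(N → α) = (FIRST(α) \ {ε}) ∪ (FOLLOW(N) if α ⇒* ε).

Relevant sets:
  FOLLOW(C') = { $ }

For C':
  PREDICT(C' → ';' F C') = { ';' }
  PREDICT(C' → ε) = { $ }
For F:
  PREDICT(F → num) = { 'num' }
  PREDICT(F → b) = { 'b' }
  PREDICT(F → a) = { 'a' }
C has a single production, so nothing to check there.

All predict sets are disjoint. The grammar IS LL(1).

Answer: Yes, the grammar is LL(1).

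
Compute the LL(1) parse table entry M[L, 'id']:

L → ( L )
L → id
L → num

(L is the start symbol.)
To find M[L, 'id'], we find productions for L where 'id' is in the predict set (PREDICT(N → α) = (FIRST(α) \ {ε}) ∪ (FOLLOW(N) if α ⇒* ε)).

L → ( L ): PREDICT = { '(' }
L → id: PREDICT = { 'id' }
  'id' is in predict set, so this production goes in M[L, 'id']
L → num: PREDICT = { 'num' }

M[L, 'id'] = L → id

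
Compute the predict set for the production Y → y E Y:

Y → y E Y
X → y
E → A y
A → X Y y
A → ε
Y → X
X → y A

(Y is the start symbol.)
PREDICT(Y → y E Y) = (FIRST(RHS) \ {ε}) ∪ (FOLLOW(Y) if ε ∈ FIRST(RHS), i.e. RHS ⇒* ε)
FIRST(y E Y) = { 'y' }
ε ∉ FIRST(y E Y), so FOLLOW(Y) is not added.
PREDICT(Y → y E Y) = { 'y' }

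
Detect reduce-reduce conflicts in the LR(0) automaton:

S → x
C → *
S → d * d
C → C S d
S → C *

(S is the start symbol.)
Augment with S' → S and build the canonical LR(0) collection (I0 = CLOSURE({[S' → . S]}), then GOTO on every symbol after a dot until no new states appear). It has 11 states:
  I0: { [C → . *], [C → . C S d], [S → . C *], [S → . d * d], [S → . x], [S' → . S] }  — shift
  I1: { [C → * .] }  — reduce
  I2: { [C → . *], [C → . C S d], [C → C . S d], [S → . C *], [S → . d * d], [S → . x], [S → C . *] }  — shift
  I3: { [S' → S .] }  — accept
  I4: { [S → d . * d] }  — shift
  I5: { [S → x .] }  — reduce
  I6: { [S → d * . d] }  — shift
  I7: { [S → d * d .] }  — reduce
  I8: { [C → * .], [S → C * .] }  — 2 reduces
  I9: { [C → C S . d] }  — shift
  I10: { [C → C S d .] }  — reduce

I8 contains complete items [C → * .], [S → C * .] — reduce-reduce conflict.

Answer: Yes — I8: [C → * .] vs [S → C * .]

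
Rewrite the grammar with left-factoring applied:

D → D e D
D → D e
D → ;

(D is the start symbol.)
Left-factoring transforms A → αβ₁ | αβ₂ into A → αA' and A' → β₁ | β₂
(α is the longest common prefix among the alternatives). Repeat until
no nonterminal has two alternatives with a common prefix.

Round 1: D has alternatives sharing prefix 'D e'. Introduce D': D → D e D'
  Add: D' → D
  Add: D' → ε

No remaining common prefixes — done.

Resulting grammar:
D → D e D'
D' → D
D' → ε
D → ;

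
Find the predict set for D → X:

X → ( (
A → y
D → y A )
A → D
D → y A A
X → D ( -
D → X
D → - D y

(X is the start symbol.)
{ '(', '-', 'y' }

PREDICT(D → X) = (FIRST(RHS) \ {ε}) ∪ (FOLLOW(D) if ε ∈ FIRST(RHS), i.e. RHS ⇒* ε)
FIRST(X) = { '(', '-', 'y' }
FIRST(X) = { '(', '-', 'y' }
ε ∉ FIRST(X), so FOLLOW(D) is not added.
PREDICT(D → X) = { '(', '-', 'y' }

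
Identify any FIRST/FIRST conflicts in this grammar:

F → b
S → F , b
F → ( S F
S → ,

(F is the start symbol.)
No FIRST/FIRST conflicts.

FIRST sets of the non-terminals at (or reachable through a nullable prefix from) the front of some alternative:
  FIRST(F) = { '(', 'b' }

Productions for F:
  F → b: FIRST = { 'b' }
  F → ( S F: FIRST = { '(' }
Productions for S:
  S → F , b: FIRST = { '(', 'b' }
  S → ,: FIRST = { ',' }

All alternatives of each non-terminal have pairwise disjoint FIRST sets.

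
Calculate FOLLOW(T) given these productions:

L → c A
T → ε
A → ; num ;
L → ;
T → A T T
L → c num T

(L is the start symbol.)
To compute FOLLOW(T), find every occurrence of T on a right-hand side N → α T β: add FIRST(β) \ {ε}, and if β is empty or nullable also add FOLLOW(N). Iterate to a fixed point.

In T → A T T: T is followed by T, add FIRST(T) \ {ε} = { ';' }
  T is nullable, so FOLLOW(T) is also included — that is the set being defined, nothing new
In T → A T T: T is at the end; this adds FOLLOW(T) to itself — nothing new
In L → c num T: T is at the end, add FOLLOW(L)

The FOLLOW sets referred to above (computed the same way, to a fixed point):
  FOLLOW(L) = { $ }

Taking the union: FOLLOW(T) = { $, ';' }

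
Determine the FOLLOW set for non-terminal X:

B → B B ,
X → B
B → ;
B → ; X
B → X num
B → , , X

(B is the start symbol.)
{ $, ',', ';', 'num' }

To compute FOLLOW(X), find every occurrence of X on a right-hand side N → α X β: add FIRST(β) \ {ε}, and if β is empty or nullable also add FOLLOW(N). Iterate to a fixed point.

In B → ; X: X is at the end, add FOLLOW(B)
In B → X num: X is followed by num, add FIRST(num) \ {ε} = { 'num' }
In B → , , X: X is at the end, add FOLLOW(B)

The FOLLOW sets referred to above (computed the same way, to a fixed point):
  FOLLOW(B) = { $, ',', ';', 'num' }

Taking the union: FOLLOW(X) = { $, ',', ';', 'num' }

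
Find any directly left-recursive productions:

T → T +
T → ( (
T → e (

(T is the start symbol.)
Direct left recursion occurs when N → N α for some non-terminal N (the right-hand side begins with the left-hand side itself).

T → T +: LEFT RECURSIVE (starts with T)
T → ( (: starts with '('
T → e (: starts with e

The grammar has direct left recursion on: T.

Answer: Yes, T is left-recursive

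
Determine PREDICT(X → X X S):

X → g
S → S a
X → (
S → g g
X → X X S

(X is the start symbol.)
{ '(', 'g' }

PREDICT(X → X X S) = (FIRST(RHS) \ {ε}) ∪ (FOLLOW(X) if ε ∈ FIRST(RHS), i.e. RHS ⇒* ε)
FIRST(X) = { '(', 'g' }
FIRST(X X S) = { '(', 'g' }
ε ∉ FIRST(X X S), so FOLLOW(X) is not added.
PREDICT(X → X X S) = { '(', 'g' }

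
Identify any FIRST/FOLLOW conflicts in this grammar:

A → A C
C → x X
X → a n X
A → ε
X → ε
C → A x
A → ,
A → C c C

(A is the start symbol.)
Yes. A → A C with FOLLOW(A) on { ',', 'x' }; A → ',' with FOLLOW(A) on { ',' }; A → C c C with FOLLOW(A) on { ',', 'x' }

Nullable non-terminals: A, X.
FIRST sets used below: FIRST(A) = { ',', 'x', ε }, FIRST(C) = { ',', 'x' }

A: nullable alternative(s) A → ε; FOLLOW(A) = { $, ',', 'x' }
  A → A C: FIRST \ {ε} = { ',', 'x' } — overlaps FOLLOW(A) on { ',', 'x' }: CONFLICT
  A → ε: FIRST \ {ε} = { } — this is the only nullable alternative, skip
  A → ,: FIRST \ {ε} = { ',' } — overlaps FOLLOW(A) on { ',' }: CONFLICT
  A → C c C: FIRST \ {ε} = { ',', 'x' } — overlaps FOLLOW(A) on { ',', 'x' }: CONFLICT

X: nullable alternative(s) X → ε; FOLLOW(X) = { $, ',', 'c', 'x' }
  X → a n X: FIRST \ {ε} = { 'a' } — disjoint from FOLLOW(X)
  X → ε: FIRST \ {ε} = { } — this is the only nullable alternative, skip

C has no nullable alternative, so no FIRST/FOLLOW check is needed there.

So the grammar has 3 FIRST/FOLLOW conflicts (marked CONFLICT above).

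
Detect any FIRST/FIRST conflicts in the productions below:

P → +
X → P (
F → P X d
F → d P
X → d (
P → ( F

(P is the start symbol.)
No FIRST/FIRST conflicts.

A FIRST/FIRST conflict occurs when two productions N → α and N → β for the same non-terminal have FIRST(α) ∩ FIRST(β) ≠ ∅ (with ε ∈ FIRST of a nullable right-hand side, so two nullable alternatives also conflict).

FIRST sets of the non-terminals at (or reachable through a nullable prefix from) the front of some alternative:
  FIRST(P) = { '(', '+' }

Productions for P:
  P → +: FIRST = { '+' }
  P → ( F: FIRST = { '(' }
Productions for X:
  X → P (: FIRST = { '(', '+' }
  X → d (: FIRST = { 'd' }
Productions for F:
  F → P X d: FIRST = { '(', '+' }
  F → d P: FIRST = { 'd' }

All alternatives of each non-terminal have pairwise disjoint FIRST sets.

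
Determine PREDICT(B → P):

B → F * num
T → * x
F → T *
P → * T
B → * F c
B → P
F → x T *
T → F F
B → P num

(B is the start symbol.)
{ '*' }

PREDICT(B → P) = (FIRST(RHS) \ {ε}) ∪ (FOLLOW(B) if ε ∈ FIRST(RHS), i.e. RHS ⇒* ε)
FIRST(P) = { '*' }
FIRST(P) = { '*' }
ε ∉ FIRST(P), so FOLLOW(B) is not added.
PREDICT(B → P) = { '*' }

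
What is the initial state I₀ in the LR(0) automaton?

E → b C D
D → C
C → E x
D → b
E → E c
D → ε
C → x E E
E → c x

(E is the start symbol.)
First, augment the grammar with E' → E
I₀ = CLOSURE({ [E' → . E] }):
  [E' → . E] has the dot before E: add [E → . b C D], [E → . E c], [E → . c x]
No further items can be added.

I₀ = { [E → . E c], [E → . b C D], [E → . c x], [E' → . E] }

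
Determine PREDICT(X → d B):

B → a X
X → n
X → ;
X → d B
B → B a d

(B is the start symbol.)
PREDICT(X → d B) = (FIRST(RHS) \ {ε}) ∪ (FOLLOW(X) if ε ∈ FIRST(RHS), i.e. RHS ⇒* ε)
FIRST(d B) = { 'd' }
ε ∉ FIRST(d B), so FOLLOW(X) is not added.
PREDICT(X → d B) = { 'd' }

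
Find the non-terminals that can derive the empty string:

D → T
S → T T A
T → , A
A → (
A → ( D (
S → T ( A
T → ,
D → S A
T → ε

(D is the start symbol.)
ε-productions: T → ε
So T is immediately nullable.
D → T: every symbol on the right is nullable, so D is nullable too.
No further non-terminal can be added: every production for the remaining non-terminals contains a terminal or a non-nullable non-terminal.
Nullable = { 'D', 'T' }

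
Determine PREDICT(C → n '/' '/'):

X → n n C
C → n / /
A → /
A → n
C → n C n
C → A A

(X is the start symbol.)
PREDICT(C → n '/' '/') = (FIRST(RHS) \ {ε}) ∪ (FOLLOW(C) if ε ∈ FIRST(RHS), i.e. RHS ⇒* ε)
FIRST(n '/' '/') = { 'n' }
ε ∉ FIRST(n '/' '/'), so FOLLOW(C) is not added.
PREDICT(C → n '/' '/') = { 'n' }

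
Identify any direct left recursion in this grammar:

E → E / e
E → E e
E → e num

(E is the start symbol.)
E → E / e: LEFT RECURSIVE (starts with E)
E → E e: LEFT RECURSIVE (starts with E)
E → e num: starts with e

The grammar has direct left recursion on: E.

Answer: Yes, E is left-recursive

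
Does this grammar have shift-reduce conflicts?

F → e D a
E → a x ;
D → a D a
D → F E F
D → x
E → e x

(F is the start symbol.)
Augment with F' → F and build the canonical LR(0) collection (I0 = CLOSURE({[F' → . F]}), then GOTO on every symbol after a dot until no new states appear). It has 17 states:
  I0: { [F → . e D a], [F' → . F] }  — shift
  I1: { [F' → F .] }  — accept
  I2: { [D → . F E F], [D → . a D a], [D → . x], [F → . e D a], [F → e . D a] }  — shift
  I3: { [F → e D . a] }  — shift
  I4: { [D → F . E F], [E → . a x ;], [E → . e x] }  — shift
  I5: { [D → . F E F], [D → . a D a], [D → . x], [D → a . D a], [F → . e D a] }  — shift
  I6: { [D → x .] }  — reduce
  I7: { [D → a D . a] }  — shift
  I8: { [D → a D a .] }  — reduce
  I9: { [D → F E . F], [F → . e D a] }  — shift
  I10: { [E → a . x ;] }  — shift
  I11: { [E → e . x] }  — shift
  I12: { [E → e x .] }  — reduce
  I13: { [E → a x . ;] }  — shift
  I14: { [E → a x ; .] }  — reduce
  I15: { [D → F E F .] }  — reduce
  I16: { [F → e D a .] }  — reduce

No state contains both a complete item and a shift item.

Answer: No shift-reduce conflicts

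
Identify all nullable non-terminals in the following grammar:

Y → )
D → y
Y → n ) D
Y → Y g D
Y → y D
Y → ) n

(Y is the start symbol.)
There are no ε-productions, so no non-terminal can derive ε.
No non-terminals are nullable.

Answer: None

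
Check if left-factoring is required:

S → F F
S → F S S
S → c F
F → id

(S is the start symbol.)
Yes, S has productions with common prefix 'F'

Left-factoring is needed when two productions for the same non-terminal
share a common prefix on the right-hand side.

Productions for S:
  S → F F
  S → F S S
  S → c F

Found common prefix 'F' in productions for S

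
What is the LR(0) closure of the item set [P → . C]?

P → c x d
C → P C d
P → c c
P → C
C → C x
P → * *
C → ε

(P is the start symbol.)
{ [C → . C x], [C → . P C d], [C → .], [P → . * *], [P → . C], [P → . c c], [P → . c x d] }

To compute CLOSURE, for each item [A → α.Bβ] where B is a non-terminal, add [B → .γ] for all productions B → γ; repeat for the newly added items until nothing changes.

Start with: [P → . C]
  [P → . C] has the dot before C: add [C → . P C d], [C → . C x], [C → .]
  [C → . P C d] has the dot before P: add [P → . c x d], [P → . c c], [P → . * *]
No further items can be added.

CLOSURE = { [C → . C x], [C → . P C d], [C → .], [P → . * *], [P → . C], [P → . c c], [P → . c x d] }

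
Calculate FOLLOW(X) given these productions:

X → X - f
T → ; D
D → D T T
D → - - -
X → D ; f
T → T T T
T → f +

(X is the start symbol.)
To compute FOLLOW(X), find every occurrence of X on a right-hand side N → α X β: add FIRST(β) \ {ε}, and if β is empty or nullable also add FOLLOW(N). Iterate to a fixed point.

X is the start symbol, so $ ∈ FOLLOW(X).
In X → X - f: X is followed by '-' f, add FIRST('-' f) \ {ε} = { '-' }

Taking the union: FOLLOW(X) = { $, '-' }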